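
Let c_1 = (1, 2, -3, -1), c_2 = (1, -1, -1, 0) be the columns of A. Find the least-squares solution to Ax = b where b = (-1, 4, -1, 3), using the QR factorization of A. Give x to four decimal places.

c_1 = (1, 2, -3, -1); ‖c_1‖ = 3.8730, so e_1 = (0.2582, 0.5164, -0.7746, -0.2582).
e_1·c_2 = 0.2582·1 + 0.5164·(-1) + (-0.7746)·(-1) + (-0.2582)·0 = 0.5164.
u_2 = c_2 − 0.5164·e_1 = (0.8667, -1.2667, -0.6000, 0.1333).
‖u_2‖ = 1.6533, so e_2 = (0.5242, -0.7662, -0.3629, 0.0806).
Qᵀb = (1.8074, -2.9840).
Back-substitute: x_2 = -2.9840/1.6533 = -1.8049.
x_1 = (1.8074 − 0.5164·(-1.8049))/3.8730 = 0.7073.

x = (0.7073, -1.8049)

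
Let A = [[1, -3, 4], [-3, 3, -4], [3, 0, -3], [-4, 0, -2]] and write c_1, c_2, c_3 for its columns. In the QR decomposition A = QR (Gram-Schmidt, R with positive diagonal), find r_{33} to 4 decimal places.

c_1 = (1, -3, 3, -4); ‖c_1‖ = 5.9161, so q_1 = (0.1690, -0.5071, 0.5071, -0.6761).
q_1·c_2 = 0.1690·(-3) + (-0.5071)·3 + 0.5071·0 + (-0.6761)·0 = -2.0284.
u_2 = c_2 + 2.0284·q_1 = (-2.6571, 1.9714, 1.0286, -1.3714).
‖u_2‖ = 3.7264, so q_2 = (-0.7131, 0.5291, 0.2760, -0.3680).
q_1·c_3 = 0.1690·4 + (-0.5071)·(-4) + 0.5071·(-3) + (-0.6761)·(-2) = 2.5355; q_2·c_3 = (-0.7131)·4 + 0.5291·(-4) + 0.2760·(-3) + (-0.3680)·(-2) = -5.0605.
u_3 = c_3 − 2.5355·q_1 + 5.0605·q_2 = (-0.0370, -0.0370, -2.8889, -2.1481).
r_{33} = ‖u_3‖ = 3.6004.

r_{33} = 3.6004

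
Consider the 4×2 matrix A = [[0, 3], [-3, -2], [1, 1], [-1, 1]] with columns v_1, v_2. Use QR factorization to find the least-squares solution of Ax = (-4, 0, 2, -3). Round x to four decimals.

x = (1.1860, -1.3411)

v_1 = (0, -3, 1, -1); ‖v_1‖ = 3.3166, so q_1 = (0.0000, -0.9045, 0.3015, -0.3015).
q_1·v_2 = 0.0000·3 + (-0.9045)·(-2) + 0.3015·1 + (-0.3015)·1 = 1.8091.
u_2 = v_2 − 1.8091·q_1 = (3.0000, -0.3636, 0.4545, 1.5455).
‖u_2‖ = 3.4245, so q_2 = (0.8760, -0.1062, 0.1327, 0.4513).
Qᵀb = (1.5076, -4.5926).
Back-substitute: x_2 = -4.5926/3.4245 = -1.3411.
x_1 = (1.5076 − 1.8091·(-1.3411))/3.3166 = 1.1860.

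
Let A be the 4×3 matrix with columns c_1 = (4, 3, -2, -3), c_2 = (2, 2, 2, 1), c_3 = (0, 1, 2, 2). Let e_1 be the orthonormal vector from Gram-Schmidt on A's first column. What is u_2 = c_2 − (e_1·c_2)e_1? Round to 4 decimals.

u_2 = (1.2632, 1.4474, 2.3684, 1.5526)

e_1 = c_1/‖c_1‖ = (4, 3, -2, -3)/6.1644 = (0.6489, 0.4867, -0.3244, -0.4867).
r_{12} = e_1·c_2 = 1.1355.
u_2 = c_2 − 1.1355·e_1 = (1.2632, 1.4474, 2.3684, 1.5526).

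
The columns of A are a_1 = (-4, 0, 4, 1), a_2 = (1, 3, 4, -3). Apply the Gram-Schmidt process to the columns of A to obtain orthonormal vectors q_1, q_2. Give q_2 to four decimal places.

q_1 = a_1/‖a_1‖ = (-4, 0, 4, 1)/5.7446 = (-0.6963, 0.0000, 0.6963, 0.1741).
r_{12} = q_1·a_2 = 1.5667.
u_2 = a_2 − 1.5667·q_1 = (2.0909, 3.0000, 2.9091, -3.2727).
‖u_2‖ = 5.7049, so q_2 = (0.3665, 0.5259, 0.5099, -0.5737).

q_2 = (0.3665, 0.5259, 0.5099, -0.5737)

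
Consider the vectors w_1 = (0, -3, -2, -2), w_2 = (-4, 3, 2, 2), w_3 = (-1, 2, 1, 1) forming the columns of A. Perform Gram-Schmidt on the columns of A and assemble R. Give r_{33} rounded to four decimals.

w_1 = (0, -3, -2, -2); ‖w_1‖ = 4.1231, so q_1 = (0.0000, -0.7276, -0.4851, -0.4851).
q_1·w_2 = 0.0000·(-4) + (-0.7276)·3 + (-0.4851)·2 + (-0.4851)·2 = -4.1231.
u_2 = w_2 + 4.1231·q_1 = (-4.0000, 0.0000, 0.0000, 0.0000).
‖u_2‖ = 4.0000, so q_2 = (-1.0000, 0.0000, 0.0000, 0.0000).
q_1·w_3 = 0.0000·(-1) + (-0.7276)·2 + (-0.4851)·1 + (-0.4851)·1 = -2.4254; q_2·w_3 = (-1.0000)·(-1) + 0.0000·2 + 0.0000·1 + 0.0000·1 = 1.0000.
u_3 = w_3 + 2.4254·q_1 − 1.0000·q_2 = (0.0000, 0.2353, -0.1765, -0.1765).
r_{33} = ‖u_3‖ = 0.3430.

r_{33} = 0.3430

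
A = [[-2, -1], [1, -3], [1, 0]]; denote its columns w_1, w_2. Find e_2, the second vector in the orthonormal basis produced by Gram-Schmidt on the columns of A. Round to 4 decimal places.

w_1 = (-2, 1, 1); ‖w_1‖ = 2.4495, so e_1 = (-0.8165, 0.4082, 0.4082).
e_1·w_2 = (-0.8165)·(-1) + 0.4082·(-3) + 0.4082·0 = -0.4082.
u_2 = w_2 + 0.4082·e_1 = (-1.3333, -2.8333, 0.1667).
‖u_2‖ = 3.1358, so e_2 = (-0.4252, -0.9035, 0.0531).

e_2 = (-0.4252, -0.9035, 0.0531)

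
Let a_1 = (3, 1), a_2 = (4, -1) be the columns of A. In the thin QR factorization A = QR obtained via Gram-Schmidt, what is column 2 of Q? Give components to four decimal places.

e_2 = (0.3162, -0.9487)

e_1 = a_1/‖a_1‖ = (3, 1)/3.1623 = (0.9487, 0.3162).
r_{12} = e_1·a_2 = 3.4785.
u_2 = a_2 − 3.4785·e_1 = (0.7000, -2.1000).
‖u_2‖ = 2.2136, so e_2 = (0.3162, -0.9487).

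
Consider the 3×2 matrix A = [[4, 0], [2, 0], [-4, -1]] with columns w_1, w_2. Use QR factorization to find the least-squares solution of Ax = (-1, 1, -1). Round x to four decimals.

w_1 = (4, 2, -4); ‖w_1‖ = 6.0000, so e_1 = (0.6667, 0.3333, -0.6667).
e_1·w_2 = 0.6667·0 + 0.3333·0 + (-0.6667)·(-1) = 0.6667.
u_2 = w_2 − 0.6667·e_1 = (-0.4444, -0.2222, -0.5556).
‖u_2‖ = 0.7454, so e_2 = (-0.5963, -0.2981, -0.7454).
Qᵀb = (0.3333, 1.0435).
Back-substitute: x_2 = 1.0435/0.7454 = 1.4000.
x_1 = (0.3333 − 0.6667·1.4000)/6.0000 = -0.1000.

x = (-0.1000, 1.4000)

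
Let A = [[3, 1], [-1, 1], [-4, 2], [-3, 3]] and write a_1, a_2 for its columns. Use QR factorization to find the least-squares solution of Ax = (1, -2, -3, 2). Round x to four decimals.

a_1 = (3, -1, -4, -3); ‖a_1‖ = 5.9161, so e_1 = (0.5071, -0.1690, -0.6761, -0.5071).
e_1·a_2 = 0.5071·1 + (-0.1690)·1 + (-0.6761)·2 + (-0.5071)·3 = -2.5355.
u_2 = a_2 + 2.5355·e_1 = (2.2857, 0.5714, 0.2857, 1.7143).
‖u_2‖ = 2.9277, so e_2 = (0.7807, 0.1952, 0.0976, 0.5855).
Qᵀb = (1.8593, 1.2687).
Back-substitute: x_2 = 1.2687/2.9277 = 0.4333.
x_1 = (1.8593 + 2.5355·0.4333)/5.9161 = 0.5000.

x = (0.5000, 0.4333)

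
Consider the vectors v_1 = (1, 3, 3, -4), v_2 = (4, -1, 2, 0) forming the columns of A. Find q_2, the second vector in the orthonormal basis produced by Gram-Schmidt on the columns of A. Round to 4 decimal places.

q_1 = v_1/‖v_1‖ = (1, 3, 3, -4)/5.9161 = (0.1690, 0.5071, 0.5071, -0.6761).
r_{12} = q_1·v_2 = 1.1832.
u_2 = v_2 − 1.1832·q_1 = (3.8000, -1.6000, 1.4000, 0.8000).
‖u_2‖ = 4.4272, so q_2 = (0.8583, -0.3614, 0.3162, 0.1807).

q_2 = (0.8583, -0.3614, 0.3162, 0.1807)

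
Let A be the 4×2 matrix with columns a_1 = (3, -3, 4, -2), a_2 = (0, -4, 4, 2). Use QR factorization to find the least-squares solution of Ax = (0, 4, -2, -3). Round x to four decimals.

a_1 = (3, -3, 4, -2); ‖a_1‖ = 6.1644, so q_1 = (0.4867, -0.4867, 0.6489, -0.3244).
q_1·a_2 = 0.4867·0 + (-0.4867)·(-4) + 0.6489·4 + (-0.3244)·2 = 3.8933.
u_2 = a_2 − 3.8933·q_1 = (-1.8947, -2.1053, 1.4737, 3.2632).
‖u_2‖ = 4.5653, so q_2 = (-0.4150, -0.4611, 0.3228, 0.7148).
Qᵀb = (-2.2711, -4.6345).
Back-substitute: x_2 = -4.6345/4.5653 = -1.0152.
x_1 = (-2.2711 − 3.8933·(-1.0152))/6.1644 = 0.2727.

x = (0.2727, -1.0152)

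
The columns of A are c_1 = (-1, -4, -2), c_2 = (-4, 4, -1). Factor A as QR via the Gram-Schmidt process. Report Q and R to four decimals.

c_1 = (-1, -4, -2); ‖c_1‖ = 4.5826, so e_1 = (-0.2182, -0.8729, -0.4364).
e_1·c_2 = (-0.2182)·(-4) + (-0.8729)·4 + (-0.4364)·(-1) = -2.1822.
u_2 = c_2 + 2.1822·e_1 = (-4.4762, 2.0952, -1.9524).
‖u_2‖ = 5.3140, so e_2 = (-0.8423, 0.3943, -0.3674).

Q = [[-0.2182, -0.8423], [-0.8729, 0.3943], [-0.4364, -0.3674]], R = [[4.5826, -2.1822], [0.0000, 5.3140]]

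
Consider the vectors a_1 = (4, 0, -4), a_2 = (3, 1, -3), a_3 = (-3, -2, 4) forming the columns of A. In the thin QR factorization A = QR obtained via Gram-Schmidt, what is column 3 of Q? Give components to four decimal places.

e_3 = (0.7071, 0.0000, 0.7071)

a_1 = (4, 0, -4); ‖a_1‖ = 5.6569, so e_1 = (0.7071, 0.0000, -0.7071).
e_1·a_2 = 0.7071·3 + 0.0000·1 + (-0.7071)·(-3) = 4.2426.
u_2 = a_2 − 4.2426·e_1 = (0.0000, 1.0000, 0.0000).
‖u_2‖ = 1.0000, so e_2 = (0.0000, 1.0000, 0.0000).
e_1·a_3 = 0.7071·(-3) + 0.0000·(-2) + (-0.7071)·4 = -4.9497; e_2·a_3 = 0.0000·(-3) + 1.0000·(-2) + (0.0000)·4 = -2.0000.
u_3 = a_3 + 4.9497·e_1 + 2.0000·e_2 = (0.5000, 0.0000, 0.5000).
‖u_3‖ = 0.7071, so e_3 = (0.7071, 0.0000, 0.7071).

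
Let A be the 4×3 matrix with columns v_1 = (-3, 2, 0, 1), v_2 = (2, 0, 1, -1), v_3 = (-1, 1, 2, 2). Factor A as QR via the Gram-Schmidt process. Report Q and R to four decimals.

Q = [[-0.8018, 0.3162, 0.0845], [0.5345, 0.6325, -0.2535], [0.0000, 0.6325, 0.5916], [0.2673, -0.3162, 0.7606]], R = [[3.7417, -1.8708, 1.8708], [0.0000, 1.5811, 0.9487], [0.0000, 0.0000, 2.3664]]

v_1 = (-3, 2, 0, 1); ‖v_1‖ = 3.7417, so e_1 = (-0.8018, 0.5345, 0.0000, 0.2673).
e_1·v_2 = (-0.8018)·2 + 0.5345·0 + 0.0000·1 + 0.2673·(-1) = -1.8708.
u_2 = v_2 + 1.8708·e_1 = (0.5000, 1.0000, 1.0000, -0.5000).
‖u_2‖ = 1.5811, so e_2 = (0.3162, 0.6325, 0.6325, -0.3162).
e_1·v_3 = (-0.8018)·(-1) + 0.5345·1 + 0.0000·2 + 0.2673·2 = 1.8708; e_2·v_3 = 0.3162·(-1) + 0.6325·1 + 0.6325·2 + (-0.3162)·2 = 0.9487.
u_3 = v_3 − 1.8708·e_1 − 0.9487·e_2 = (0.2000, -0.6000, 1.4000, 1.8000).
‖u_3‖ = 2.3664, so e_3 = (0.0845, -0.2535, 0.5916, 0.7606).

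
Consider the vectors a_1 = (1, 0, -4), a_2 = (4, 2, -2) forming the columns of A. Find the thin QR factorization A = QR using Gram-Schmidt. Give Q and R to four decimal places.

Q = [[0.2425, 0.8359], [0.0000, 0.5075], [-0.9701, 0.2090]], R = [[4.1231, 2.9104], [0.0000, 3.9407]]

a_1 = (1, 0, -4); ‖a_1‖ = 4.1231, so e_1 = (0.2425, 0.0000, -0.9701).
e_1·a_2 = 0.2425·4 + 0.0000·2 + (-0.9701)·(-2) = 2.9104.
u_2 = a_2 − 2.9104·e_1 = (3.2941, 2.0000, 0.8235).
‖u_2‖ = 3.9407, so e_2 = (0.8359, 0.5075, 0.2090).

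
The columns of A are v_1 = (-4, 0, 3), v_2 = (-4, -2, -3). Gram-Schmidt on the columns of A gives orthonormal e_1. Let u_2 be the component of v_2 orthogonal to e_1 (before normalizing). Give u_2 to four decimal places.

u_2 = (-2.8800, -2.0000, -3.8400)

v_1 = (-4, 0, 3); ‖v_1‖ = 5.0000, so e_1 = (-0.8000, 0.0000, 0.6000).
e_1·v_2 = (-0.8000)·(-4) + 0.0000·(-2) + 0.6000·(-3) = 1.4000.
u_2 = v_2 − 1.4000·e_1 = (-2.8800, -2.0000, -3.8400).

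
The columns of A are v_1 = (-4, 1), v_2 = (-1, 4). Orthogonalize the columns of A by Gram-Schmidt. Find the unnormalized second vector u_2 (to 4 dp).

e_1 = v_1/‖v_1‖ = (-4, 1)/4.1231 = (-0.9701, 0.2425).
r_{12} = e_1·v_2 = 1.9403.
u_2 = v_2 − 1.9403·e_1 = (0.8824, 3.5294).

u_2 = (0.8824, 3.5294)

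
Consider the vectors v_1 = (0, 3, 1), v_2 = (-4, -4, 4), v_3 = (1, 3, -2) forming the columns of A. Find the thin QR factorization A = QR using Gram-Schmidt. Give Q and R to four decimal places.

v_1 = (0, 3, 1); ‖v_1‖ = 3.1623, so q_1 = (0.0000, 0.9487, 0.3162).
q_1·v_2 = 0.0000·(-4) + 0.9487·(-4) + 0.3162·4 = -2.5298.
u_2 = v_2 + 2.5298·q_1 = (-4.0000, -1.6000, 4.8000).
‖u_2‖ = 6.4498, so q_2 = (-0.6202, -0.2481, 0.7442).
q_1·v_3 = 0.0000·1 + 0.9487·3 + 0.3162·(-2) = 2.2136; q_2·v_3 = (-0.6202)·1 + (-0.2481)·3 + 0.7442·(-2) = -2.8528.
u_3 = v_3 − 2.2136·q_1 + 2.8528·q_2 = (-0.7692, 0.1923, -0.5769).
‖u_3‖ = 0.9806, so q_3 = (-0.7845, 0.1961, -0.5883).

Q = [[0.0000, -0.6202, -0.7845], [0.9487, -0.2481, 0.1961], [0.3162, 0.7442, -0.5883]], R = [[3.1623, -2.5298, 2.2136], [0.0000, 6.4498, -2.8528], [0.0000, 0.0000, 0.9806]]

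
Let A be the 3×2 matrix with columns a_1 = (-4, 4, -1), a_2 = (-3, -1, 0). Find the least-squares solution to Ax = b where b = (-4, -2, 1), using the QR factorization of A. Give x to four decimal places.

q_1 = a_1/‖a_1‖ = (-4, 4, -1)/5.7446 = (-0.6963, 0.6963, -0.1741).
r_{12} = q_1·a_2 = 1.3926.
u_2 = a_2 − 1.3926·q_1 = (-2.0303, -1.9697, 0.2424).
‖u_2‖ = 2.8391, so q_2 = (-0.7151, -0.6938, 0.0854).
Qᵀb = (1.2185, 4.3334).
Back-substitute: x_2 = 4.3334/2.8391 = 1.5263.
x_1 = (1.2185 − 1.3926·1.5263)/5.7446 = -0.1579.

x = (-0.1579, 1.5263)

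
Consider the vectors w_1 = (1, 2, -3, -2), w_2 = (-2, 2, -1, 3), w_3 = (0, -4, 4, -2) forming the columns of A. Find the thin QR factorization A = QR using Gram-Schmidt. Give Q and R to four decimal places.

w_1 = (1, 2, -3, -2); ‖w_1‖ = 4.2426, so e_1 = (0.2357, 0.4714, -0.7071, -0.4714).
e_1·w_2 = 0.2357·(-2) + 0.4714·2 + (-0.7071)·(-1) + (-0.4714)·3 = -0.2357.
u_2 = w_2 + 0.2357·e_1 = (-1.9444, 2.1111, -1.1667, 2.8889).
‖u_2‖ = 4.2361, so e_2 = (-0.4590, 0.4984, -0.2754, 0.6820).
e_1·w_3 = 0.2357·0 + 0.4714·(-4) + (-0.7071)·4 + (-0.4714)·(-2) = -3.7712; e_2·w_3 = (-0.4590)·0 + 0.4984·(-4) + (-0.2754)·4 + 0.6820·(-2) = -4.4590.
u_3 = w_3 + 3.7712·e_1 + 4.4590·e_2 = (-1.1579, 0.0000, 0.1053, -0.7368).
‖u_3‖ = 1.3765, so e_3 = (-0.8412, 0.0000, 0.0765, -0.5353).

Q = [[0.2357, -0.4590, -0.8412], [0.4714, 0.4984, 0.0000], [-0.7071, -0.2754, 0.0765], [-0.4714, 0.6820, -0.5353]], R = [[4.2426, -0.2357, -3.7712], [0.0000, 4.2361, -4.4590], [0.0000, 0.0000, 1.3765]]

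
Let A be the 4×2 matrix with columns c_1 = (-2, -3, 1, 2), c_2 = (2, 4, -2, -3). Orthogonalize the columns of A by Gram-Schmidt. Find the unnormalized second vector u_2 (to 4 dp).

c_1 = (-2, -3, 1, 2); ‖c_1‖ = 4.2426, so q_1 = (-0.4714, -0.7071, 0.2357, 0.4714).
q_1·c_2 = (-0.4714)·2 + (-0.7071)·4 + 0.2357·(-2) + 0.4714·(-3) = -5.6569.
u_2 = c_2 + 5.6569·q_1 = (-0.6667, 0.0000, -0.6667, -0.3333).

u_2 = (-0.6667, 0.0000, -0.6667, -0.3333)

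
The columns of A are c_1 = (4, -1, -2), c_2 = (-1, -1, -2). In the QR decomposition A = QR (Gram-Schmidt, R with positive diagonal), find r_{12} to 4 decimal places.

r_{12} = 0.2182

c_1 = (4, -1, -2); ‖c_1‖ = 4.5826, so e_1 = (0.8729, -0.2182, -0.4364).
r_{12} = e_1·c_2 = 0.2182.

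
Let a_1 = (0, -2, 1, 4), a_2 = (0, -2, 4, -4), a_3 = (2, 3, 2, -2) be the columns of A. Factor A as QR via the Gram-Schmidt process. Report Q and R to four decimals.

e_1 = a_1/‖a_1‖ = (0, -2, 1, 4)/4.5826 = (0.0000, -0.4364, 0.2182, 0.8729).
r_{12} = e_1·a_2 = -1.7457.
u_2 = a_2 + 1.7457·e_1 = (0.0000, -2.7619, 4.3810, -2.4762).
‖u_2‖ = 5.7404, so e_2 = (0.0000, -0.4811, 0.7632, -0.4314).
r_{13} = e_1·a_3 = -2.6186; r_{23} = e_2·a_3 = 0.9457.
u_3 = a_3 + 2.6186·e_1 − 0.9457·e_2 = (2.0000, 2.3121, 1.8497, 0.6936).
‖u_3‖ = 3.6399, so e_3 = (0.5495, 0.6352, 0.5082, 0.1906).

Q = [[0.0000, 0.0000, 0.5495], [-0.4364, -0.4811, 0.6352], [0.2182, 0.7632, 0.5082], [0.8729, -0.4314, 0.1906]], R = [[4.5826, -1.7457, -2.6186], [0.0000, 5.7404, 0.9457], [0.0000, 0.0000, 3.6399]]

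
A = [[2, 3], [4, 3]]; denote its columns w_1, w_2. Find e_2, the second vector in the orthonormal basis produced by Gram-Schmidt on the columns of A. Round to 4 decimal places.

e_2 = (0.8944, -0.4472)

e_1 = w_1/‖w_1‖ = (2, 4)/4.4721 = (0.4472, 0.8944).
r_{12} = e_1·w_2 = 4.0249.
u_2 = w_2 − 4.0249·e_1 = (1.2000, -0.6000).
‖u_2‖ = 1.3416, so e_2 = (0.8944, -0.4472).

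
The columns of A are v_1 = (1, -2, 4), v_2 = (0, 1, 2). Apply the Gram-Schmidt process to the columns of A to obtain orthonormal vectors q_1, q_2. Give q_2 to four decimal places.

q_2 = (-0.1576, 0.8669, 0.4729)

q_1 = v_1/‖v_1‖ = (1, -2, 4)/4.5826 = (0.2182, -0.4364, 0.8729).
r_{12} = q_1·v_2 = 1.3093.
u_2 = v_2 − 1.3093·q_1 = (-0.2857, 1.5714, 0.8571).
‖u_2‖ = 1.8127, so q_2 = (-0.1576, 0.8669, 0.4729).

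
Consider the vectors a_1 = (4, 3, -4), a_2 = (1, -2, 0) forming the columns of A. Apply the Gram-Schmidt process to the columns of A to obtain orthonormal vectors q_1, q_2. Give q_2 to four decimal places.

q_2 = (0.5398, -0.8372, -0.0881)

a_1 = (4, 3, -4); ‖a_1‖ = 6.4031, so q_1 = (0.6247, 0.4685, -0.6247).
q_1·a_2 = 0.6247·1 + 0.4685·(-2) + (-0.6247)·0 = -0.3123.
u_2 = a_2 + 0.3123·q_1 = (1.1951, -1.8537, -0.1951).
‖u_2‖ = 2.2141, so q_2 = (0.5398, -0.8372, -0.0881).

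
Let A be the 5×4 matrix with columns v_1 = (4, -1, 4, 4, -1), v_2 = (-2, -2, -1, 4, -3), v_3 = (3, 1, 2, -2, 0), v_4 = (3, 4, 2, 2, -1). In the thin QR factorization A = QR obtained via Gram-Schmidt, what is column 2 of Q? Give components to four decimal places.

q_2 = (-0.4780, -0.3198, -0.3023, 0.5764, -0.4956)

v_1 = (4, -1, 4, 4, -1); ‖v_1‖ = 7.0711, so q_1 = (0.5657, -0.1414, 0.5657, 0.5657, -0.1414).
q_1·v_2 = 0.5657·(-2) + (-0.1414)·(-2) + 0.5657·(-1) + 0.5657·4 + (-0.1414)·(-3) = 1.2728.
u_2 = v_2 − 1.2728·q_1 = (-2.7200, -1.8200, -1.7200, 3.2800, -2.8200).
‖u_2‖ = 5.6903, so q_2 = (-0.4780, -0.3198, -0.3023, 0.5764, -0.4956).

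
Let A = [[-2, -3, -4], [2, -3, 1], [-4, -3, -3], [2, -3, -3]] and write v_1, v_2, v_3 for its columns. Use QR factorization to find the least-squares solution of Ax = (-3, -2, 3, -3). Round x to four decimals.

v_1 = (-2, 2, -4, 2); ‖v_1‖ = 5.2915, so e_1 = (-0.3780, 0.3780, -0.7559, 0.3780).
e_1·v_2 = (-0.3780)·(-3) + 0.3780·(-3) + (-0.7559)·(-3) + 0.3780·(-3) = 1.1339.
u_2 = v_2 − 1.1339·e_1 = (-2.5714, -3.4286, -2.1429, -3.4286).
‖u_2‖ = 5.8919, so e_2 = (-0.4364, -0.5819, -0.3637, -0.5819).
e_1·v_3 = (-0.3780)·(-4) + 0.3780·1 + (-0.7559)·(-3) + 0.3780·(-3) = 3.0237; e_2·v_3 = (-0.4364)·(-4) + (-0.5819)·1 + (-0.3637)·(-3) + (-0.5819)·(-3) = 4.0007.
u_3 = v_3 − 3.0237·e_1 − 4.0007·e_2 = (-1.1111, 2.1852, 0.7407, -1.8148).
‖u_3‖ = 3.1388, so e_3 = (-0.3540, 0.6962, 0.2360, -0.5782).
Qᵀb = (-3.0237, 3.1278, 2.1122).
Back-substitute: x_3 = 2.1122/3.1388 = 0.6729.
x_2 = (3.1278 − 4.0007·0.6729)/5.8919 = 0.0739.
x_1 = (-3.0237 − 1.1339·0.0739 − 3.0237·0.6729)/5.2915 = -0.9718.

x = (-0.9718, 0.0739, 0.6729)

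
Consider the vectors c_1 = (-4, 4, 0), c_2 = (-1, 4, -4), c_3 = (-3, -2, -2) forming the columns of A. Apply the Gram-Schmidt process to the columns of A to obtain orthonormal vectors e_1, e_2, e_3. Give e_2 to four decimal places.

e_2 = (0.3313, 0.3313, -0.8835)

e_1 = c_1/‖c_1‖ = (-4, 4, 0)/5.6569 = (-0.7071, 0.7071, 0.0000).
r_{12} = e_1·c_2 = 3.5355.
u_2 = c_2 − 3.5355·e_1 = (1.5000, 1.5000, -4.0000).
‖u_2‖ = 4.5277, so e_2 = (0.3313, 0.3313, -0.8835).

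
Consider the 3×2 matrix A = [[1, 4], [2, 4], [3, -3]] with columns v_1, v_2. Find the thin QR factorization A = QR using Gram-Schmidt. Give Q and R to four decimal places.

Q = [[0.2673, 0.5959], [0.5345, 0.5622], [0.8018, -0.5734]], R = [[3.7417, 0.8018], [0.0000, 6.3527]]

e_1 = v_1/‖v_1‖ = (1, 2, 3)/3.7417 = (0.2673, 0.5345, 0.8018).
r_{12} = e_1·v_2 = 0.8018.
u_2 = v_2 − 0.8018·e_1 = (3.7857, 3.5714, -3.6429).
‖u_2‖ = 6.3527, so e_2 = (0.5959, 0.5622, -0.5734).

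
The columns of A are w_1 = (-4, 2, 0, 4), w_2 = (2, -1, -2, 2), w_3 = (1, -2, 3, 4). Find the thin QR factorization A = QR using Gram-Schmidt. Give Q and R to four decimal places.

q_1 = w_1/‖w_1‖ = (-4, 2, 0, 4)/6.0000 = (-0.6667, 0.3333, 0.0000, 0.6667).
r_{12} = q_1·w_2 = -0.3333.
u_2 = w_2 + 0.3333·q_1 = (1.7778, -0.8889, -2.0000, 2.2222).
‖u_2‖ = 3.5901, so q_2 = (0.4952, -0.2476, -0.5571, 0.6190).
r_{13} = q_1·w_3 = 1.3333; r_{23} = q_2·w_3 = 1.7951.
u_3 = w_3 − 1.3333·q_1 − 1.7951·q_2 = (1.0000, -2.0000, 4.0000, 2.0000).
‖u_3‖ = 5.0000, so q_3 = (0.2000, -0.4000, 0.8000, 0.4000).

Q = [[-0.6667, 0.4952, 0.2000], [0.3333, -0.2476, -0.4000], [0.0000, -0.5571, 0.8000], [0.6667, 0.6190, 0.4000]], R = [[6.0000, -0.3333, 1.3333], [0.0000, 3.5901, 1.7951], [0.0000, 0.0000, 5.0000]]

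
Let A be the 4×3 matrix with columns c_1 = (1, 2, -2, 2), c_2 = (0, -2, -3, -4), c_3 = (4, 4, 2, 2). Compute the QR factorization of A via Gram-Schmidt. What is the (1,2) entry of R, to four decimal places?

r_{12} = -1.6641

e_1 = c_1/‖c_1‖ = (1, 2, -2, 2)/3.6056 = (0.2774, 0.5547, -0.5547, 0.5547).
r_{12} = e_1·c_2 = -1.6641.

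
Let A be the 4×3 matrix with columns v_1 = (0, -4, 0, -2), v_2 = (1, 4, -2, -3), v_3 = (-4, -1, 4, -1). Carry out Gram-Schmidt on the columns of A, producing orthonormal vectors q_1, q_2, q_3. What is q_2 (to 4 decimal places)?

v_1 = (0, -4, 0, -2); ‖v_1‖ = 4.4721, so q_1 = (0.0000, -0.8944, 0.0000, -0.4472).
q_1·v_2 = 0.0000·1 + (-0.8944)·4 + 0.0000·(-2) + (-0.4472)·(-3) = -2.2361.
u_2 = v_2 + 2.2361·q_1 = (1.0000, 2.0000, -2.0000, -4.0000).
‖u_2‖ = 5.0000, so q_2 = (0.2000, 0.4000, -0.4000, -0.8000).

q_2 = (0.2000, 0.4000, -0.4000, -0.8000)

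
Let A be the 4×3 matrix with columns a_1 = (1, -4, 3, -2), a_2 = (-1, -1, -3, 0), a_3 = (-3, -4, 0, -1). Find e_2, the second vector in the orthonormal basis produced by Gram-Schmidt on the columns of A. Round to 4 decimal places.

a_1 = (1, -4, 3, -2); ‖a_1‖ = 5.4772, so e_1 = (0.1826, -0.7303, 0.5477, -0.3651).
e_1·a_2 = 0.1826·(-1) + (-0.7303)·(-1) + 0.5477·(-3) + (-0.3651)·0 = -1.0954.
u_2 = a_2 + 1.0954·e_1 = (-0.8000, -1.8000, -2.4000, -0.4000).
‖u_2‖ = 3.1305, so e_2 = (-0.2556, -0.5750, -0.7667, -0.1278).

e_2 = (-0.2556, -0.5750, -0.7667, -0.1278)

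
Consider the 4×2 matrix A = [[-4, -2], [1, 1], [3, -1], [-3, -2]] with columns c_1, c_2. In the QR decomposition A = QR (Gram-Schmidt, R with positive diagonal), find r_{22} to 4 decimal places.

c_1 = (-4, 1, 3, -3); ‖c_1‖ = 5.9161, so e_1 = (-0.6761, 0.1690, 0.5071, -0.5071).
e_1·c_2 = (-0.6761)·(-2) + 0.1690·1 + 0.5071·(-1) + (-0.5071)·(-2) = 2.0284.
u_2 = c_2 − 2.0284·e_1 = (-0.6286, 0.6571, -2.0286, -0.9714).
r_{22} = ‖u_2‖ = 2.4260.

r_{22} = 2.4260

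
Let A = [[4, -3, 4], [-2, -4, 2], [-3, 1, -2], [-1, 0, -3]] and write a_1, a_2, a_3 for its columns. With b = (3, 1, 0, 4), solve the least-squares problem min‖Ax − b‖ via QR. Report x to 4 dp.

x = (0.9692, -1.6280, -1.6415)

q_1 = a_1/‖a_1‖ = (4, -2, -3, -1)/5.4772 = (0.7303, -0.3651, -0.5477, -0.1826).
r_{12} = q_1·a_2 = -1.2780.
u_2 = a_2 + 1.2780·q_1 = (-2.0667, -4.4667, 0.3000, -0.2333).
‖u_2‖ = 4.9363, so q_2 = (-0.4187, -0.9049, 0.0608, -0.0473).
r_{13} = q_1·a_3 = 3.8341; r_{23} = q_2·a_3 = -3.4642.
u_3 = a_3 − 3.8341·q_1 + 3.4642·q_2 = (-0.2503, 0.2654, 0.3105, -2.4637).
‖u_3‖ = 2.5099, so q_3 = (-0.0997, 0.1057, 0.1237, -0.9816).
Qᵀb = (1.0954, -2.3500, -4.1199).
Back-substitute: x_3 = -4.1199/2.5099 = -1.6415.
x_2 = (-2.3500 + 3.4642·(-1.6415))/4.9363 = -1.6280.
x_1 = (1.0954 + 1.2780·(-1.6280) − 3.8341·(-1.6415))/5.4772 = 0.9692.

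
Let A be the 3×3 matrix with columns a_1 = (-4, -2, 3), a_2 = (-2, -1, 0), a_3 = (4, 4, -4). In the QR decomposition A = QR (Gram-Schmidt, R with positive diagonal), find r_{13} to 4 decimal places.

a_1 = (-4, -2, 3); ‖a_1‖ = 5.3852, so e_1 = (-0.7428, -0.3714, 0.5571).
r_{13} = e_1·a_3 = -6.6850.

r_{13} = -6.6850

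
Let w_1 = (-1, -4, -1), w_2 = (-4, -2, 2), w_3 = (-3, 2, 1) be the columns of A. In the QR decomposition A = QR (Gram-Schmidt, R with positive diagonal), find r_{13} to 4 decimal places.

q_1 = w_1/‖w_1‖ = (-1, -4, -1)/4.2426 = (-0.2357, -0.9428, -0.2357).
r_{13} = q_1·w_3 = -1.4142.

r_{13} = -1.4142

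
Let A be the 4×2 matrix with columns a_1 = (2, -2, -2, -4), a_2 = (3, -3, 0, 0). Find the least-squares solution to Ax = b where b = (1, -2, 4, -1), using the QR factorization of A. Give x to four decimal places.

x = (-0.2000, 0.6333)

a_1 = (2, -2, -2, -4); ‖a_1‖ = 5.2915, so q_1 = (0.3780, -0.3780, -0.3780, -0.7559).
q_1·a_2 = 0.3780·3 + (-0.3780)·(-3) + (-0.3780)·0 + (-0.7559)·0 = 2.2678.
u_2 = a_2 − 2.2678·q_1 = (2.1429, -2.1429, 0.8571, 1.7143).
‖u_2‖ = 3.5857, so q_2 = (0.5976, -0.5976, 0.2390, 0.4781).
Qᵀb = (0.3780, 2.2709).
Back-substitute: x_2 = 2.2709/3.5857 = 0.6333.
x_1 = (0.3780 − 2.2678·0.6333)/5.2915 = -0.2000.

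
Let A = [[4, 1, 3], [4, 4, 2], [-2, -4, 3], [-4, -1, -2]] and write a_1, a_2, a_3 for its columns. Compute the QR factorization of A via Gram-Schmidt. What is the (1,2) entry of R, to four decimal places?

a_1 = (4, 4, -2, -4); ‖a_1‖ = 7.2111, so e_1 = (0.5547, 0.5547, -0.2774, -0.5547).
r_{12} = e_1·a_2 = 4.4376.

r_{12} = 4.4376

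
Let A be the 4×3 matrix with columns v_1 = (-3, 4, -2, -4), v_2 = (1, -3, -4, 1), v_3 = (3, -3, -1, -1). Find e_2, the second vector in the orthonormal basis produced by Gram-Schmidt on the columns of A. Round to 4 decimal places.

e_2 = (0.0541, -0.4101, -0.9104, 0.0045)

v_1 = (-3, 4, -2, -4); ‖v_1‖ = 6.7082, so e_1 = (-0.4472, 0.5963, -0.2981, -0.5963).
e_1·v_2 = (-0.4472)·1 + 0.5963·(-3) + (-0.2981)·(-4) + (-0.5963)·1 = -1.6398.
u_2 = v_2 + 1.6398·e_1 = (0.2667, -2.0222, -4.4889, 0.0222).
‖u_2‖ = 4.9306, so e_2 = (0.0541, -0.4101, -0.9104, 0.0045).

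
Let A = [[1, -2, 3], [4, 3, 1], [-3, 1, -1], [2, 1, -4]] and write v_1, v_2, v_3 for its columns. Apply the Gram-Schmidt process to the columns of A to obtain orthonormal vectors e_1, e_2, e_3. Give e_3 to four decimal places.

v_1 = (1, 4, -3, 2); ‖v_1‖ = 5.4772, so e_1 = (0.1826, 0.7303, -0.5477, 0.3651).
e_1·v_2 = 0.1826·(-2) + 0.7303·3 + (-0.5477)·1 + 0.3651·1 = 1.6432.
u_2 = v_2 − 1.6432·e_1 = (-2.3000, 1.8000, 1.9000, 0.4000).
‖u_2‖ = 3.5071, so e_2 = (-0.6558, 0.5132, 0.5418, 0.1141).
e_1·v_3 = 0.1826·3 + 0.7303·1 + (-0.5477)·(-1) + 0.3651·(-4) = 0.3651; e_2·v_3 = (-0.6558)·3 + 0.5132·1 + 0.5418·(-1) + 0.1141·(-4) = -2.4521.
u_3 = v_3 − 0.3651·e_1 + 2.4521·e_2 = (1.3252, 1.9919, 0.5285, -3.8537).
‖u_3‖ = 4.5666, so e_3 = (0.2902, 0.4362, 0.1157, -0.8439).

e_3 = (0.2902, 0.4362, 0.1157, -0.8439)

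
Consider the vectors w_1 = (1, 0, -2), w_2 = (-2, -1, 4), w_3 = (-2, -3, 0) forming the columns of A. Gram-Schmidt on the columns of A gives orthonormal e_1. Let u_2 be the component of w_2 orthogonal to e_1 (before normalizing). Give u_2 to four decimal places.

u_2 = (0.0000, -1.0000, 0.0000)

w_1 = (1, 0, -2); ‖w_1‖ = 2.2361, so e_1 = (0.4472, 0.0000, -0.8944).
e_1·w_2 = 0.4472·(-2) + 0.0000·(-1) + (-0.8944)·4 = -4.4721.
u_2 = w_2 + 4.4721·e_1 = (0.0000, -1.0000, 0.0000).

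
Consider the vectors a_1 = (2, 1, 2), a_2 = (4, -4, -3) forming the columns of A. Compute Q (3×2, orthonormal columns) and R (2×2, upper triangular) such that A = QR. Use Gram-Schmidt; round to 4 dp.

Q = [[0.6667, 0.6979], [0.3333, -0.5932], [0.6667, -0.4013]], R = [[3.0000, -0.6667], [0.0000, 6.3683]]

a_1 = (2, 1, 2); ‖a_1‖ = 3.0000, so q_1 = (0.6667, 0.3333, 0.6667).
q_1·a_2 = 0.6667·4 + 0.3333·(-4) + 0.6667·(-3) = -0.6667.
u_2 = a_2 + 0.6667·q_1 = (4.4444, -3.7778, -2.5556).
‖u_2‖ = 6.3683, so q_2 = (0.6979, -0.5932, -0.4013).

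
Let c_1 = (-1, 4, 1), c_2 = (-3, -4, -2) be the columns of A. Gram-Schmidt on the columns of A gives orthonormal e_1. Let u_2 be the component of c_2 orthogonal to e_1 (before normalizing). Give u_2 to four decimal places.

u_2 = (-3.8333, -0.6667, -1.1667)

c_1 = (-1, 4, 1); ‖c_1‖ = 4.2426, so e_1 = (-0.2357, 0.9428, 0.2357).
e_1·c_2 = (-0.2357)·(-3) + 0.9428·(-4) + 0.2357·(-2) = -3.5355.
u_2 = c_2 + 3.5355·e_1 = (-3.8333, -0.6667, -1.1667).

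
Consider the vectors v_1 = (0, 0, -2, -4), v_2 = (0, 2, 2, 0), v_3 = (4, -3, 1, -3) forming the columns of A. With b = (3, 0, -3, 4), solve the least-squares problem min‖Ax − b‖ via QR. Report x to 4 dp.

v_1 = (0, 0, -2, -4); ‖v_1‖ = 4.4721, so e_1 = (0.0000, 0.0000, -0.4472, -0.8944).
e_1·v_2 = 0.0000·0 + 0.0000·2 + (-0.4472)·2 + (-0.8944)·0 = -0.8944.
u_2 = v_2 + 0.8944·e_1 = (0.0000, 2.0000, 1.6000, -0.8000).
‖u_2‖ = 2.6833, so e_2 = (0.0000, 0.7454, 0.5963, -0.2981).
e_1·v_3 = 0.0000·4 + 0.0000·(-3) + (-0.4472)·1 + (-0.8944)·(-3) = 2.2361; e_2·v_3 = 0.0000·4 + 0.7454·(-3) + 0.5963·1 + (-0.2981)·(-3) = -0.7454.
u_3 = v_3 − 2.2361·e_1 + 0.7454·e_2 = (4.0000, -2.4444, 2.4444, -1.2222).
‖u_3‖ = 5.4263, so e_3 = (0.7372, -0.4505, 0.4505, -0.2252).
Qᵀb = (-2.2361, -2.9814, -0.0410).
Back-substitute: x_3 = -0.0410/5.4263 = -0.0075.
x_2 = (-2.9814 + 0.7454·(-0.0075))/2.6833 = -1.1132.
x_1 = (-2.2361 + 0.8944·(-1.1132) − 2.2361·(-0.0075))/4.4721 = -0.7189.

x = (-0.7189, -1.1132, -0.0075)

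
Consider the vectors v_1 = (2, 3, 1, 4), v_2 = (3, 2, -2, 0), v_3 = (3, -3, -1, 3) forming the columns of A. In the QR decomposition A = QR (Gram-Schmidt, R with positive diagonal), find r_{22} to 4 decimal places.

r_{22} = 3.6968

v_1 = (2, 3, 1, 4); ‖v_1‖ = 5.4772, so e_1 = (0.3651, 0.5477, 0.1826, 0.7303).
e_1·v_2 = 0.3651·3 + 0.5477·2 + 0.1826·(-2) + 0.7303·0 = 1.8257.
u_2 = v_2 − 1.8257·e_1 = (2.3333, 1.0000, -2.3333, -1.3333).
r_{22} = ‖u_2‖ = 3.6968.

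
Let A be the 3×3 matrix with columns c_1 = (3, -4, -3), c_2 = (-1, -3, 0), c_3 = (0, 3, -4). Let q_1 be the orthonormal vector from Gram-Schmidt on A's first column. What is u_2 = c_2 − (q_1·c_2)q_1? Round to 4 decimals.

u_2 = (-1.7941, -1.9412, 0.7941)

c_1 = (3, -4, -3); ‖c_1‖ = 5.8310, so q_1 = (0.5145, -0.6860, -0.5145).
q_1·c_2 = 0.5145·(-1) + (-0.6860)·(-3) + (-0.5145)·0 = 1.5435.
u_2 = c_2 − 1.5435·q_1 = (-1.7941, -1.9412, 0.7941).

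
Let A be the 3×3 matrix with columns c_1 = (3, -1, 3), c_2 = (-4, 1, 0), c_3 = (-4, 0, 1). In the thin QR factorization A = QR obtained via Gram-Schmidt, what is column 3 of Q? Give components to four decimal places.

q_3 = (-0.2417, -0.9670, -0.0806)

c_1 = (3, -1, 3); ‖c_1‖ = 4.3589, so q_1 = (0.6882, -0.2294, 0.6882).
q_1·c_2 = 0.6882·(-4) + (-0.2294)·1 + 0.6882·0 = -2.9824.
u_2 = c_2 + 2.9824·q_1 = (-1.9474, 0.3158, 2.0526).
‖u_2‖ = 2.8470, so q_2 = (-0.6840, 0.1109, 0.7210).
q_1·c_3 = 0.6882·(-4) + (-0.2294)·0 + 0.6882·1 = -2.0647; q_2·c_3 = (-0.6840)·(-4) + 0.1109·0 + 0.7210·1 = 3.4570.
u_3 = c_3 + 2.0647·q_1 − 3.4570·q_2 = (-0.2143, -0.8571, -0.0714).
‖u_3‖ = 0.8864, so q_3 = (-0.2417, -0.9670, -0.0806).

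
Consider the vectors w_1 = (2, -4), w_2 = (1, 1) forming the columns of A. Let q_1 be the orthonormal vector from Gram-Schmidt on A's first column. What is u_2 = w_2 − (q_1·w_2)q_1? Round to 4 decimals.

q_1 = w_1/‖w_1‖ = (2, -4)/4.4721 = (0.4472, -0.8944).
r_{12} = q_1·w_2 = -0.4472.
u_2 = w_2 + 0.4472·q_1 = (1.2000, 0.6000).

u_2 = (1.2000, 0.6000)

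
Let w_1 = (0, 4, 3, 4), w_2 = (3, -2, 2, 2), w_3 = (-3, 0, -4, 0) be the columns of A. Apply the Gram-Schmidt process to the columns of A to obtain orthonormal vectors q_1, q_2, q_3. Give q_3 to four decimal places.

w_1 = (0, 4, 3, 4); ‖w_1‖ = 6.4031, so q_1 = (0.0000, 0.6247, 0.4685, 0.6247).
q_1·w_2 = 0.0000·3 + 0.6247·(-2) + 0.4685·2 + 0.6247·2 = 0.9370.
u_2 = w_2 − 0.9370·q_1 = (3.0000, -2.5854, 1.5610, 1.4146).
‖u_2‖ = 4.4857, so q_2 = (0.6688, -0.5764, 0.3480, 0.3154).
q_1·w_3 = 0.0000·(-3) + 0.6247·0 + 0.4685·(-4) + 0.6247·0 = -1.8741; q_2·w_3 = 0.6688·(-3) + (-0.5764)·0 + 0.3480·(-4) + 0.3154·0 = -3.3983.
u_3 = w_3 + 1.8741·q_1 + 3.3983·q_2 = (-0.7273, -0.7879, -1.9394, 2.2424).
‖u_3‖ = 3.1527, so q_3 = (-0.2307, -0.2499, -0.6152, 0.7113).

q_3 = (-0.2307, -0.2499, -0.6152, 0.7113)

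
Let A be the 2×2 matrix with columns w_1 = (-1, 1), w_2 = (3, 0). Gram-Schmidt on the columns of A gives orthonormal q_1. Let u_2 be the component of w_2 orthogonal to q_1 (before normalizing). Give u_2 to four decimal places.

u_2 = (1.5000, 1.5000)

w_1 = (-1, 1); ‖w_1‖ = 1.4142, so q_1 = (-0.7071, 0.7071).
q_1·w_2 = (-0.7071)·3 + 0.7071·0 = -2.1213.
u_2 = w_2 + 2.1213·q_1 = (1.5000, 1.5000).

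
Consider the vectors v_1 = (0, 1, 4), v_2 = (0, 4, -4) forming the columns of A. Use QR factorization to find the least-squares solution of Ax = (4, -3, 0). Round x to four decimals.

q_1 = v_1/‖v_1‖ = (0, 1, 4)/4.1231 = (0.0000, 0.2425, 0.9701).
r_{12} = q_1·v_2 = -2.9104.
u_2 = v_2 + 2.9104·q_1 = (0.0000, 4.7059, -1.1765).
‖u_2‖ = 4.8507, so q_2 = (0.0000, 0.9701, -0.2425).
Qᵀb = (-0.7276, -2.9104).
Back-substitute: x_2 = -2.9104/4.8507 = -0.6000.
x_1 = (-0.7276 + 2.9104·(-0.6000))/4.1231 = -0.6000.

x = (-0.6000, -0.6000)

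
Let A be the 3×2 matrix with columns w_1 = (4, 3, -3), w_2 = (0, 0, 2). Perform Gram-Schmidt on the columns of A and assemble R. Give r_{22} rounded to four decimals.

r_{22} = 1.7150

w_1 = (4, 3, -3); ‖w_1‖ = 5.8310, so e_1 = (0.6860, 0.5145, -0.5145).
e_1·w_2 = 0.6860·0 + 0.5145·0 + (-0.5145)·2 = -1.0290.
u_2 = w_2 + 1.0290·e_1 = (0.7059, 0.5294, 1.4706).
r_{22} = ‖u_2‖ = 1.7150.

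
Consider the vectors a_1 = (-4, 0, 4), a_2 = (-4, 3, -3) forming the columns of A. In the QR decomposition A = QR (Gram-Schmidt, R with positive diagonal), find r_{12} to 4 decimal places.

a_1 = (-4, 0, 4); ‖a_1‖ = 5.6569, so q_1 = (-0.7071, 0.0000, 0.7071).
r_{12} = q_1·a_2 = 0.7071.

r_{12} = 0.7071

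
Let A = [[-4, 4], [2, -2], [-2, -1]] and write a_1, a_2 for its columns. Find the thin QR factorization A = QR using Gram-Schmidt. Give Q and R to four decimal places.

Q = [[-0.8165, 0.3651], [0.4082, -0.1826], [-0.4082, -0.9129]], R = [[4.8990, -3.6742], [0.0000, 2.7386]]

q_1 = a_1/‖a_1‖ = (-4, 2, -2)/4.8990 = (-0.8165, 0.4082, -0.4082).
r_{12} = q_1·a_2 = -3.6742.
u_2 = a_2 + 3.6742·q_1 = (1.0000, -0.5000, -2.5000).
‖u_2‖ = 2.7386, so q_2 = (0.3651, -0.1826, -0.9129).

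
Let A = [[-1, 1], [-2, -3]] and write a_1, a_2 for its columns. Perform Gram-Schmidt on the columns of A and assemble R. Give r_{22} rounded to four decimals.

r_{22} = 2.2361

a_1 = (-1, -2); ‖a_1‖ = 2.2361, so q_1 = (-0.4472, -0.8944).
q_1·a_2 = (-0.4472)·1 + (-0.8944)·(-3) = 2.2361.
u_2 = a_2 − 2.2361·q_1 = (2.0000, -1.0000).
r_{22} = ‖u_2‖ = 2.2361.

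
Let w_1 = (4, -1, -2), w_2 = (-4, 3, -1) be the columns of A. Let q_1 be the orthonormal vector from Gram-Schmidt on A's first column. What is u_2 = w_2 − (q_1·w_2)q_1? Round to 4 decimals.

w_1 = (4, -1, -2); ‖w_1‖ = 4.5826, so q_1 = (0.8729, -0.2182, -0.4364).
q_1·w_2 = 0.8729·(-4) + (-0.2182)·3 + (-0.4364)·(-1) = -3.7097.
u_2 = w_2 + 3.7097·q_1 = (-0.7619, 2.1905, -2.6190).

u_2 = (-0.7619, 2.1905, -2.6190)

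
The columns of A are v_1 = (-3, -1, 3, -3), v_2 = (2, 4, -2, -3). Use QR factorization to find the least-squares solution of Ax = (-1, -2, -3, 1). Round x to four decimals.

x = (-0.3200, -0.2800)

v_1 = (-3, -1, 3, -3); ‖v_1‖ = 5.2915, so q_1 = (-0.5669, -0.1890, 0.5669, -0.5669).
q_1·v_2 = (-0.5669)·2 + (-0.1890)·4 + 0.5669·(-2) + (-0.5669)·(-3) = -1.3229.
u_2 = v_2 + 1.3229·q_1 = (1.2500, 3.7500, -1.2500, -3.7500).
‖u_2‖ = 5.5902, so q_2 = (0.2236, 0.6708, -0.2236, -0.6708).
Qᵀb = (-1.3229, -1.5652).
Back-substitute: x_2 = -1.5652/5.5902 = -0.2800.
x_1 = (-1.3229 + 1.3229·(-0.2800))/5.2915 = -0.3200.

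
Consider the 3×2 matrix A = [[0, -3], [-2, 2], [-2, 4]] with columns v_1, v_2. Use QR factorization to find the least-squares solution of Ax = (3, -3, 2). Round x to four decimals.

v_1 = (0, -2, -2); ‖v_1‖ = 2.8284, so q_1 = (0.0000, -0.7071, -0.7071).
q_1·v_2 = 0.0000·(-3) + (-0.7071)·2 + (-0.7071)·4 = -4.2426.
u_2 = v_2 + 4.2426·q_1 = (-3.0000, -1.0000, 1.0000).
‖u_2‖ = 3.3166, so q_2 = (-0.9045, -0.3015, 0.3015).
Qᵀb = (0.7071, -1.2060).
Back-substitute: x_2 = -1.2060/3.3166 = -0.3636.
x_1 = (0.7071 + 4.2426·(-0.3636))/2.8284 = -0.2955.

x = (-0.2955, -0.3636)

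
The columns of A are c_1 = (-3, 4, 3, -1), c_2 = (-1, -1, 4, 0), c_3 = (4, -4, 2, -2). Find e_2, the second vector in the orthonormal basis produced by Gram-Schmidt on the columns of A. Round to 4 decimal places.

e_2 = (-0.0150, -0.5919, 0.8017, 0.0824)

e_1 = c_1/‖c_1‖ = (-3, 4, 3, -1)/5.9161 = (-0.5071, 0.6761, 0.5071, -0.1690).
r_{12} = e_1·c_2 = 1.8593.
u_2 = c_2 − 1.8593·e_1 = (-0.0571, -2.2571, 3.0571, 0.3143).
‖u_2‖ = 3.8135, so e_2 = (-0.0150, -0.5919, 0.8017, 0.0824).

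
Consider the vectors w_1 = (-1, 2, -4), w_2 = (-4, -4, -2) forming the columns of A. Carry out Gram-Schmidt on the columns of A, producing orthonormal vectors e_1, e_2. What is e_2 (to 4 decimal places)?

e_2 = (-0.6417, -0.7380, -0.2086)

e_1 = w_1/‖w_1‖ = (-1, 2, -4)/4.5826 = (-0.2182, 0.4364, -0.8729).
r_{12} = e_1·w_2 = 0.8729.
u_2 = w_2 − 0.8729·e_1 = (-3.8095, -4.3810, -1.2381).
‖u_2‖ = 5.9362, so e_2 = (-0.6417, -0.7380, -0.2086).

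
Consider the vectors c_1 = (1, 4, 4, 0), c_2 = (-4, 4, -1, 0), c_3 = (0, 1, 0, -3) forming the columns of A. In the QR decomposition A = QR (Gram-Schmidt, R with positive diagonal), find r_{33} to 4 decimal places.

c_1 = (1, 4, 4, 0); ‖c_1‖ = 5.7446, so e_1 = (0.1741, 0.6963, 0.6963, 0.0000).
e_1·c_2 = 0.1741·(-4) + 0.6963·4 + 0.6963·(-1) + 0.0000·0 = 1.3926.
u_2 = c_2 − 1.3926·e_1 = (-4.2424, 3.0303, -1.9697, 0.0000).
‖u_2‖ = 5.5732, so e_2 = (-0.7612, 0.5437, -0.3534, 0.0000).
e_1·c_3 = 0.1741·0 + 0.6963·1 + 0.6963·0 + 0.0000·(-3) = 0.6963; e_2·c_3 = (-0.7612)·0 + 0.5437·1 + (-0.3534)·0 + 0.0000·(-3) = 0.5437.
u_3 = c_3 − 0.6963·e_1 − 0.5437·e_2 = (0.2927, 0.2195, -0.2927, -3.0000).
r_{33} = ‖u_3‖ = 3.0364.

r_{33} = 3.0364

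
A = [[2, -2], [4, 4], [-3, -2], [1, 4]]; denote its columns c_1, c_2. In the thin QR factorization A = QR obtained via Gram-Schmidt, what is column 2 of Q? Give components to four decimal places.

q_2 = (-0.7096, 0.2183, 0.0409, 0.6687)

c_1 = (2, 4, -3, 1); ‖c_1‖ = 5.4772, so q_1 = (0.3651, 0.7303, -0.5477, 0.1826).
q_1·c_2 = 0.3651·(-2) + 0.7303·4 + (-0.5477)·(-2) + 0.1826·4 = 4.0166.
u_2 = c_2 − 4.0166·q_1 = (-3.4667, 1.0667, 0.2000, 3.2667).
‖u_2‖ = 4.8854, so q_2 = (-0.7096, 0.2183, 0.0409, 0.6687).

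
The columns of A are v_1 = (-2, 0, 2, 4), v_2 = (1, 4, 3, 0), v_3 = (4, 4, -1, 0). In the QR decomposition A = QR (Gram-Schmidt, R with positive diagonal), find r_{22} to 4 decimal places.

r_{22} = 5.0332

e_1 = v_1/‖v_1‖ = (-2, 0, 2, 4)/4.8990 = (-0.4082, 0.0000, 0.4082, 0.8165).
r_{12} = e_1·v_2 = 0.8165.
u_2 = v_2 − 0.8165·e_1 = (1.3333, 4.0000, 2.6667, -0.6667).
r_{22} = ‖u_2‖ = 5.0332.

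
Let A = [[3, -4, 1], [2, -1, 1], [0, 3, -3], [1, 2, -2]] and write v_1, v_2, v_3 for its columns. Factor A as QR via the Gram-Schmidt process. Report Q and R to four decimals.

Q = [[0.8018, -0.3217, -0.5036], [0.5345, 0.1609, 0.7482], [0.0000, 0.6757, -0.4317], [0.2673, 0.6435, 0.0144]], R = [[3.7417, -3.2071, 0.8018], [0.0000, 4.4401, -3.4748], [0.0000, 0.0000, 1.5108]]

e_1 = v_1/‖v_1‖ = (3, 2, 0, 1)/3.7417 = (0.8018, 0.5345, 0.0000, 0.2673).
r_{12} = e_1·v_2 = -3.2071.
u_2 = v_2 + 3.2071·e_1 = (-1.4286, 0.7143, 3.0000, 2.8571).
‖u_2‖ = 4.4401, so e_2 = (-0.3217, 0.1609, 0.6757, 0.6435).
r_{13} = e_1·v_3 = 0.8018; r_{23} = e_2·v_3 = -3.4748.
u_3 = v_3 − 0.8018·e_1 + 3.4748·e_2 = (-0.7609, 1.1304, -0.6522, 0.0217).
‖u_3‖ = 1.5108, so e_3 = (-0.5036, 0.7482, -0.4317, 0.0144).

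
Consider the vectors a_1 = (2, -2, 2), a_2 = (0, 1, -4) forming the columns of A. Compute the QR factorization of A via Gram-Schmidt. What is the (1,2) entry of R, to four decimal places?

r_{12} = -2.8868

a_1 = (2, -2, 2); ‖a_1‖ = 3.4641, so q_1 = (0.5774, -0.5774, 0.5774).
r_{12} = q_1·a_2 = -2.8868.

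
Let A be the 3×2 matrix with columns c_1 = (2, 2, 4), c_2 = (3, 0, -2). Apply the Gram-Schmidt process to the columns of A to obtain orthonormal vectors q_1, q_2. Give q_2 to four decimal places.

q_1 = c_1/‖c_1‖ = (2, 2, 4)/4.8990 = (0.4082, 0.4082, 0.8165).
r_{12} = q_1·c_2 = -0.4082.
u_2 = c_2 + 0.4082·q_1 = (3.1667, 0.1667, -1.6667).
‖u_2‖ = 3.5824, so q_2 = (0.8840, 0.0465, -0.4652).

q_2 = (0.8840, 0.0465, -0.4652)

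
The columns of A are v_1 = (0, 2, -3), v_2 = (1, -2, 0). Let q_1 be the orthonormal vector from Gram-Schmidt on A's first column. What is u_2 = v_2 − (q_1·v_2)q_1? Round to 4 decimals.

v_1 = (0, 2, -3); ‖v_1‖ = 3.6056, so q_1 = (0.0000, 0.5547, -0.8321).
q_1·v_2 = 0.0000·1 + 0.5547·(-2) + (-0.8321)·0 = -1.1094.
u_2 = v_2 + 1.1094·q_1 = (1.0000, -1.3846, -0.9231).

u_2 = (1.0000, -1.3846, -0.9231)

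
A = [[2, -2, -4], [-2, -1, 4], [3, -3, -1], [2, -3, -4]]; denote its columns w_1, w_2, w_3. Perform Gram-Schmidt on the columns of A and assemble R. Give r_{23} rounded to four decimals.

r_{23} = -0.9400

e_1 = w_1/‖w_1‖ = (2, -2, 3, 2)/4.5826 = (0.4364, -0.4364, 0.6547, 0.4364).
r_{12} = e_1·w_2 = -3.7097.
u_2 = w_2 + 3.7097·e_1 = (-0.3810, -2.6190, -0.5714, -1.3810).
‖u_2‖ = 3.0394, so e_2 = (-0.1253, -0.8617, -0.1880, -0.4543).
r_{23} = e_2·w_3 = -0.9400.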